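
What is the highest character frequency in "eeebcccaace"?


Input: eeebcccaace
Character counts:
  'a': 2
  'b': 1
  'c': 4
  'e': 4
Maximum frequency: 4

4


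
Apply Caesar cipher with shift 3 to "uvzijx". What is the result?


Caesar cipher: shift "uvzijx" by 3
  'u' (pos 20) + 3 = pos 23 = 'x'
  'v' (pos 21) + 3 = pos 24 = 'y'
  'z' (pos 25) + 3 = pos 2 = 'c'
  'i' (pos 8) + 3 = pos 11 = 'l'
  'j' (pos 9) + 3 = pos 12 = 'm'
  'x' (pos 23) + 3 = pos 0 = 'a'
Result: xyclma

xyclma


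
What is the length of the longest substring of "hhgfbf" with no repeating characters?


Input: "hhgfbf"
Sliding window (track last position of each char):
  Position 0 ('h'): window [0,0] length 1 -- new best
  Position 1 ('h'): repeat (last at 0), move window start to 1
  Position 1 ('h'): window [1,1] length 1
  Position 2 ('g'): window [1,2] length 2 -- new best
  Position 3 ('f'): window [1,3] length 3 -- new best
  Position 4 ('b'): window [1,4] length 4 -- new best
  Position 5 ('f'): repeat (last at 3), move window start to 4
  Position 5 ('f'): window [4,5] length 2
Longest substring with no repeats: "hgfb" with length 4

4


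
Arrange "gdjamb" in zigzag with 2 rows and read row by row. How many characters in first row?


Zigzag "gdjamb" into 2 rows:
Placing characters:
  'g' => row 0
  'd' => row 1
  'j' => row 0
  'a' => row 1
  'm' => row 0
  'b' => row 1
Rows:
  Row 0: "gjm"
  Row 1: "dab"
First row length: 3

3


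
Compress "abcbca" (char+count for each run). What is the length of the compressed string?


Input: abcbca
Runs:
  'a' x 1 => "a1"
  'b' x 1 => "b1"
  'c' x 1 => "c1"
  'b' x 1 => "b1"
  'c' x 1 => "c1"
  'a' x 1 => "a1"
Compressed: "a1b1c1b1c1a1"
Compressed length: 12

12


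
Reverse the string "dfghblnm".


Input: dfghblnm
Reading characters right to left:
  Position 7: 'm'
  Position 6: 'n'
  Position 5: 'l'
  Position 4: 'b'
  Position 3: 'h'
  Position 2: 'g'
  Position 1: 'f'
  Position 0: 'd'
Reversed: mnlbhgfd

mnlbhgfd


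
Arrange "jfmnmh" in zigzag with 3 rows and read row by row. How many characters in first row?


Zigzag "jfmnmh" into 3 rows:
Placing characters:
  'j' => row 0
  'f' => row 1
  'm' => row 2
  'n' => row 1
  'm' => row 0
  'h' => row 1
Rows:
  Row 0: "jm"
  Row 1: "fnh"
  Row 2: "m"
First row length: 2

2


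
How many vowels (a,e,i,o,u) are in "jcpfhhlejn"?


Input: jcpfhhlejn
Checking each character:
  'j' at position 0: consonant
  'c' at position 1: consonant
  'p' at position 2: consonant
  'f' at position 3: consonant
  'h' at position 4: consonant
  'h' at position 5: consonant
  'l' at position 6: consonant
  'e' at position 7: vowel (running total: 1)
  'j' at position 8: consonant
  'n' at position 9: consonant
Total vowels: 1

1


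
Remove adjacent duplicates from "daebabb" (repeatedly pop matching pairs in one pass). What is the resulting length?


Input: daebabb
Stack-based adjacent duplicate removal:
  Read 'd': push. Stack: d
  Read 'a': push. Stack: da
  Read 'e': push. Stack: dae
  Read 'b': push. Stack: daeb
  Read 'a': push. Stack: daeba
  Read 'b': push. Stack: daebab
  Read 'b': matches stack top 'b' => pop. Stack: daeba
Final stack: "daeba" (length 5)

5


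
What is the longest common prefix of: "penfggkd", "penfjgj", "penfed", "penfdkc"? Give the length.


Words: penfggkd, penfjgj, penfed, penfdkc
  Position 0: all 'p' => match
  Position 1: all 'e' => match
  Position 2: all 'n' => match
  Position 3: all 'f' => match
  Position 4: ('g', 'j', 'e', 'd') => mismatch, stop
LCP = "penf" (length 4)

4


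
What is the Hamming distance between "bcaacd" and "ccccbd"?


Comparing "bcaacd" and "ccccbd" position by position:
  Position 0: 'b' vs 'c' => differ
  Position 1: 'c' vs 'c' => same
  Position 2: 'a' vs 'c' => differ
  Position 3: 'a' vs 'c' => differ
  Position 4: 'c' vs 'b' => differ
  Position 5: 'd' vs 'd' => same
Total differences (Hamming distance): 4

4


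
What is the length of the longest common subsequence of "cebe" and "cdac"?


LCS of "cebe" and "cdac"
DP table:
           c    d    a    c
      0    0    0    0    0
  c   0    1    1    1    1
  e   0    1    1    1    1
  b   0    1    1    1    1
  e   0    1    1    1    1
LCS length = dp[4][4] = 1

1


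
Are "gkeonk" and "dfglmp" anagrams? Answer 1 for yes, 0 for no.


Strings: "gkeonk", "dfglmp"
Sorted first:  egkkno
Sorted second: dfglmp
Differ at position 0: 'e' vs 'd' => not anagrams

0


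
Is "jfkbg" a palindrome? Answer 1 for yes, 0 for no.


Input: jfkbg
Reversed: gbkfj
  Compare pos 0 ('j') with pos 4 ('g'): MISMATCH
  Compare pos 1 ('f') with pos 3 ('b'): MISMATCH
Result: not a palindrome

0


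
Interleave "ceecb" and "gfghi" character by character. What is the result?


Interleaving "ceecb" and "gfghi":
  Position 0: 'c' from first, 'g' from second => "cg"
  Position 1: 'e' from first, 'f' from second => "ef"
  Position 2: 'e' from first, 'g' from second => "eg"
  Position 3: 'c' from first, 'h' from second => "ch"
  Position 4: 'b' from first, 'i' from second => "bi"
Result: cgefegchbi

cgefegchbi


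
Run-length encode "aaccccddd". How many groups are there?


Input: aaccccddd
Scanning for consecutive runs:
  Group 1: 'a' x 2 (positions 0-1)
  Group 2: 'c' x 4 (positions 2-5)
  Group 3: 'd' x 3 (positions 6-8)
Total groups: 3

3


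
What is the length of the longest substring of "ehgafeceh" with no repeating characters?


Input: "ehgafeceh"
Sliding window (track last position of each char):
  Position 0 ('e'): window [0,0] length 1 -- new best
  Position 1 ('h'): window [0,1] length 2 -- new best
  Position 2 ('g'): window [0,2] length 3 -- new best
  Position 3 ('a'): window [0,3] length 4 -- new best
  Position 4 ('f'): window [0,4] length 5 -- new best
  Position 5 ('e'): repeat (last at 0), move window start to 1
  Position 5 ('e'): window [1,5] length 5
  Position 6 ('c'): window [1,6] length 6 -- new best
  Position 7 ('e'): repeat (last at 5), move window start to 6
  Position 7 ('e'): window [6,7] length 2
  Position 8 ('h'): window [6,8] length 3
Longest substring with no repeats: "hgafec" with length 6

6


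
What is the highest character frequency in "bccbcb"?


Input: bccbcb
Character counts:
  'b': 3
  'c': 3
Maximum frequency: 3

3


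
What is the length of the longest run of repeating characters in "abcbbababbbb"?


Input: "abcbbababbbb"
Scanning for longest run:
  Position 1 ('b'): new char, reset run to 1
  Position 2 ('c'): new char, reset run to 1
  Position 3 ('b'): new char, reset run to 1
  Position 4 ('b'): continues run of 'b', length=2
  Position 5 ('a'): new char, reset run to 1
  Position 6 ('b'): new char, reset run to 1
  Position 7 ('a'): new char, reset run to 1
  Position 8 ('b'): new char, reset run to 1
  Position 9 ('b'): continues run of 'b', length=2
  Position 10 ('b'): continues run of 'b', length=3
  Position 11 ('b'): continues run of 'b', length=4
Longest run: 'b' with length 4

4


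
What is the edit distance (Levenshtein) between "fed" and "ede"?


Computing edit distance: "fed" -> "ede"
DP table:
           e    d    e
      0    1    2    3
  f   1    1    2    3
  e   2    1    2    2
  d   3    2    1    2
Edit distance = dp[3][3] = 2

2


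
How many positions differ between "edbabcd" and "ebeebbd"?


Comparing "edbabcd" and "ebeebbd" position by position:
  Position 0: 'e' vs 'e' => same
  Position 1: 'd' vs 'b' => DIFFER
  Position 2: 'b' vs 'e' => DIFFER
  Position 3: 'a' vs 'e' => DIFFER
  Position 4: 'b' vs 'b' => same
  Position 5: 'c' vs 'b' => DIFFER
  Position 6: 'd' vs 'd' => same
Positions that differ: 4

4


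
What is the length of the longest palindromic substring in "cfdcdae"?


Input: "cfdcdae"
Checking substrings for palindromes:
  [2:5] "dcd" (len 3) => palindrome
Longest palindromic substring: "dcd" with length 3

3


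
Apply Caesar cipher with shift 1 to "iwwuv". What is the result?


Caesar cipher: shift "iwwuv" by 1
  'i' (pos 8) + 1 = pos 9 = 'j'
  'w' (pos 22) + 1 = pos 23 = 'x'
  'w' (pos 22) + 1 = pos 23 = 'x'
  'u' (pos 20) + 1 = pos 21 = 'v'
  'v' (pos 21) + 1 = pos 22 = 'w'
Result: jxxvw

jxxvw


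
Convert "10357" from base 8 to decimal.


Input: "10357" in base 8
Positional expansion:
  Digit '1' (value 1) x 8^4 = 4096
  Digit '0' (value 0) x 8^3 = 0
  Digit '3' (value 3) x 8^2 = 192
  Digit '5' (value 5) x 8^1 = 40
  Digit '7' (value 7) x 8^0 = 7
Sum = 4335

4335


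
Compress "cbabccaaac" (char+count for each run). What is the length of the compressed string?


Input: cbabccaaac
Runs:
  'c' x 1 => "c1"
  'b' x 1 => "b1"
  'a' x 1 => "a1"
  'b' x 1 => "b1"
  'c' x 2 => "c2"
  'a' x 3 => "a3"
  'c' x 1 => "c1"
Compressed: "c1b1a1b1c2a3c1"
Compressed length: 14

14


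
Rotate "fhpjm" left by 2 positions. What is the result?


Input: "fhpjm", rotate left by 2
First 2 characters: "fh"
Remaining characters: "pjm"
Concatenate remaining + first: "pjm" + "fh" = "pjmfh"

pjmfh


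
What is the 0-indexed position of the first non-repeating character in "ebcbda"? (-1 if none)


Input: ebcbda
Character frequencies:
  'a': 1
  'b': 2
  'c': 1
  'd': 1
  'e': 1
Scanning left to right for freq == 1:
  Position 0 ('e'): unique! => answer = 0

0


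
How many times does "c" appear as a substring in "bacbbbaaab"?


Searching for "c" in "bacbbbaaab"
Scanning each position:
  Position 0: "b" => no
  Position 1: "a" => no
  Position 2: "c" => MATCH
  Position 3: "b" => no
  Position 4: "b" => no
  Position 5: "b" => no
  Position 6: "a" => no
  Position 7: "a" => no
  Position 8: "a" => no
  Position 9: "b" => no
Total occurrences: 1

1


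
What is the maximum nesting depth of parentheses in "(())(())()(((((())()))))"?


Input: "(())(())()(((((())()))))"
Tracking depth:
  Position 0 '(': depth becomes 1
  Position 1 '(': depth becomes 2
  Position 2 ')': depth becomes 1
  Position 3 ')': depth becomes 0
  Position 4 '(': depth becomes 1
  Position 5 '(': depth becomes 2
  Position 6 ')': depth becomes 1
  Position 7 ')': depth becomes 0
  Position 8 '(': depth becomes 1
  Position 9 ')': depth becomes 0
  Position 10 '(': depth becomes 1
  Position 11 '(': depth becomes 2
  Position 12 '(': depth becomes 3
  Position 13 '(': depth becomes 4
  Position 14 '(': depth becomes 5
  Position 15 '(': depth becomes 6
  Position 16 ')': depth becomes 5
  Position 17 ')': depth becomes 4
  Position 18 '(': depth becomes 5
  Position 19 ')': depth becomes 4
  Position 20 ')': depth becomes 3
  Position 21 ')': depth becomes 2
  Position 22 ')': depth becomes 1
  Position 23 ')': depth becomes 0
Maximum depth reached: 6

6


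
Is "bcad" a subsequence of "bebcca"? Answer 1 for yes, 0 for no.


Check if "bcad" is a subsequence of "bebcca"
Greedy scan:
  Position 0 ('b'): matches sub[0] = 'b'
  Position 1 ('e'): no match needed
  Position 2 ('b'): no match needed
  Position 3 ('c'): matches sub[1] = 'c'
  Position 4 ('c'): no match needed
  Position 5 ('a'): matches sub[2] = 'a'
Only matched 3/4 characters => not a subsequence

0


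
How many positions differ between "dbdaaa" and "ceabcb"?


Comparing "dbdaaa" and "ceabcb" position by position:
  Position 0: 'd' vs 'c' => DIFFER
  Position 1: 'b' vs 'e' => DIFFER
  Position 2: 'd' vs 'a' => DIFFER
  Position 3: 'a' vs 'b' => DIFFER
  Position 4: 'a' vs 'c' => DIFFER
  Position 5: 'a' vs 'b' => DIFFER
Positions that differ: 6

6


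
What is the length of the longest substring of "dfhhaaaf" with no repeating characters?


Input: "dfhhaaaf"
Sliding window (track last position of each char):
  Position 0 ('d'): window [0,0] length 1 -- new best
  Position 1 ('f'): window [0,1] length 2 -- new best
  Position 2 ('h'): window [0,2] length 3 -- new best
  Position 3 ('h'): repeat (last at 2), move window start to 3
  Position 3 ('h'): window [3,3] length 1
  Position 4 ('a'): window [3,4] length 2
  Position 5 ('a'): repeat (last at 4), move window start to 5
  Position 5 ('a'): window [5,5] length 1
  Position 6 ('a'): repeat (last at 5), move window start to 6
  Position 6 ('a'): window [6,6] length 1
  Position 7 ('f'): window [6,7] length 2
Longest substring with no repeats: "dfh" with length 3

3


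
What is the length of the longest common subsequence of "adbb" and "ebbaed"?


LCS of "adbb" and "ebbaed"
DP table:
           e    b    b    a    e    d
      0    0    0    0    0    0    0
  a   0    0    0    0    1    1    1
  d   0    0    0    0    1    1    2
  b   0    0    1    1    1    1    2
  b   0    0    1    2    2    2    2
LCS length = dp[4][6] = 2

2


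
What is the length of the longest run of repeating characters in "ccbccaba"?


Input: "ccbccaba"
Scanning for longest run:
  Position 1 ('c'): continues run of 'c', length=2
  Position 2 ('b'): new char, reset run to 1
  Position 3 ('c'): new char, reset run to 1
  Position 4 ('c'): continues run of 'c', length=2
  Position 5 ('a'): new char, reset run to 1
  Position 6 ('b'): new char, reset run to 1
  Position 7 ('a'): new char, reset run to 1
Longest run: 'c' with length 2

2


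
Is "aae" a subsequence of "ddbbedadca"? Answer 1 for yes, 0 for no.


Check if "aae" is a subsequence of "ddbbedadca"
Greedy scan:
  Position 0 ('d'): no match needed
  Position 1 ('d'): no match needed
  Position 2 ('b'): no match needed
  Position 3 ('b'): no match needed
  Position 4 ('e'): no match needed
  Position 5 ('d'): no match needed
  Position 6 ('a'): matches sub[0] = 'a'
  Position 7 ('d'): no match needed
  Position 8 ('c'): no match needed
  Position 9 ('a'): matches sub[1] = 'a'
Only matched 2/3 characters => not a subsequence

0


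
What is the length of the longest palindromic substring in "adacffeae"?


Input: "adacffeae"
Checking substrings for palindromes:
  [0:3] "ada" (len 3) => palindrome
  [6:9] "eae" (len 3) => palindrome
  [4:6] "ff" (len 2) => palindrome
Longest palindromic substring: "ada" with length 3

3


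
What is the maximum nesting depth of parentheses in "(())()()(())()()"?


Input: "(())()()(())()()"
Tracking depth:
  Position 0 '(': depth becomes 1
  Position 1 '(': depth becomes 2
  Position 2 ')': depth becomes 1
  Position 3 ')': depth becomes 0
  Position 4 '(': depth becomes 1
  Position 5 ')': depth becomes 0
  Position 6 '(': depth becomes 1
  Position 7 ')': depth becomes 0
  Position 8 '(': depth becomes 1
  Position 9 '(': depth becomes 2
  Position 10 ')': depth becomes 1
  Position 11 ')': depth becomes 0
  Position 12 '(': depth becomes 1
  Position 13 ')': depth becomes 0
  Position 14 '(': depth becomes 1
  Position 15 ')': depth becomes 0
Maximum depth reached: 2

2


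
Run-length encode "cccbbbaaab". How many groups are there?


Input: cccbbbaaab
Scanning for consecutive runs:
  Group 1: 'c' x 3 (positions 0-2)
  Group 2: 'b' x 3 (positions 3-5)
  Group 3: 'a' x 3 (positions 6-8)
  Group 4: 'b' x 1 (positions 9-9)
Total groups: 4

4


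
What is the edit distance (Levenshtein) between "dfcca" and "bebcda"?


Computing edit distance: "dfcca" -> "bebcda"
DP table:
           b    e    b    c    d    a
      0    1    2    3    4    5    6
  d   1    1    2    3    4    4    5
  f   2    2    2    3    4    5    5
  c   3    3    3    3    3    4    5
  c   4    4    4    4    3    4    5
  a   5    5    5    5    4    4    4
Edit distance = dp[5][6] = 4

4


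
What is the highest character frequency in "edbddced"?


Input: edbddced
Character counts:
  'b': 1
  'c': 1
  'd': 4
  'e': 2
Maximum frequency: 4

4


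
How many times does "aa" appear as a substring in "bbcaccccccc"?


Searching for "aa" in "bbcaccccccc"
Scanning each position:
  Position 0: "bb" => no
  Position 1: "bc" => no
  Position 2: "ca" => no
  Position 3: "ac" => no
  Position 4: "cc" => no
  Position 5: "cc" => no
  Position 6: "cc" => no
  Position 7: "cc" => no
  Position 8: "cc" => no
  Position 9: "cc" => no
Total occurrences: 0

0


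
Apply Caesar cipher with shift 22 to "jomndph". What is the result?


Caesar cipher: shift "jomndph" by 22
  'j' (pos 9) + 22 = pos 5 = 'f'
  'o' (pos 14) + 22 = pos 10 = 'k'
  'm' (pos 12) + 22 = pos 8 = 'i'
  'n' (pos 13) + 22 = pos 9 = 'j'
  'd' (pos 3) + 22 = pos 25 = 'z'
  'p' (pos 15) + 22 = pos 11 = 'l'
  'h' (pos 7) + 22 = pos 3 = 'd'
Result: fkijzld

fkijzld


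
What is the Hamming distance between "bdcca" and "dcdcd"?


Comparing "bdcca" and "dcdcd" position by position:
  Position 0: 'b' vs 'd' => differ
  Position 1: 'd' vs 'c' => differ
  Position 2: 'c' vs 'd' => differ
  Position 3: 'c' vs 'c' => same
  Position 4: 'a' vs 'd' => differ
Total differences (Hamming distance): 4

4


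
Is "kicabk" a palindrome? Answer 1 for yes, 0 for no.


Input: kicabk
Reversed: kbacik
  Compare pos 0 ('k') with pos 5 ('k'): match
  Compare pos 1 ('i') with pos 4 ('b'): MISMATCH
  Compare pos 2 ('c') with pos 3 ('a'): MISMATCH
Result: not a palindrome

0


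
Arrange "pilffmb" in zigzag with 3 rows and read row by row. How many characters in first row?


Zigzag "pilffmb" into 3 rows:
Placing characters:
  'p' => row 0
  'i' => row 1
  'l' => row 2
  'f' => row 1
  'f' => row 0
  'm' => row 1
  'b' => row 2
Rows:
  Row 0: "pf"
  Row 1: "ifm"
  Row 2: "lb"
First row length: 2

2


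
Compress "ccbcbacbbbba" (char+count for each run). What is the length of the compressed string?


Input: ccbcbacbbbba
Runs:
  'c' x 2 => "c2"
  'b' x 1 => "b1"
  'c' x 1 => "c1"
  'b' x 1 => "b1"
  'a' x 1 => "a1"
  'c' x 1 => "c1"
  'b' x 4 => "b4"
  'a' x 1 => "a1"
Compressed: "c2b1c1b1a1c1b4a1"
Compressed length: 16

16


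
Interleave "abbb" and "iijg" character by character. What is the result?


Interleaving "abbb" and "iijg":
  Position 0: 'a' from first, 'i' from second => "ai"
  Position 1: 'b' from first, 'i' from second => "bi"
  Position 2: 'b' from first, 'j' from second => "bj"
  Position 3: 'b' from first, 'g' from second => "bg"
Result: aibibjbg

aibibjbg


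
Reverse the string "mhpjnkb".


Input: mhpjnkb
Reading characters right to left:
  Position 6: 'b'
  Position 5: 'k'
  Position 4: 'n'
  Position 3: 'j'
  Position 2: 'p'
  Position 1: 'h'
  Position 0: 'm'
Reversed: bknjphm

bknjphm


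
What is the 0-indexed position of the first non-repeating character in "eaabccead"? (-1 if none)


Input: eaabccead
Character frequencies:
  'a': 3
  'b': 1
  'c': 2
  'd': 1
  'e': 2
Scanning left to right for freq == 1:
  Position 0 ('e'): freq=2, skip
  Position 1 ('a'): freq=3, skip
  Position 2 ('a'): freq=3, skip
  Position 3 ('b'): unique! => answer = 3

3


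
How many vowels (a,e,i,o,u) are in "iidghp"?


Input: iidghp
Checking each character:
  'i' at position 0: vowel (running total: 1)
  'i' at position 1: vowel (running total: 2)
  'd' at position 2: consonant
  'g' at position 3: consonant
  'h' at position 4: consonant
  'p' at position 5: consonant
Total vowels: 2

2


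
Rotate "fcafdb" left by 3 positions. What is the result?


Input: "fcafdb", rotate left by 3
First 3 characters: "fca"
Remaining characters: "fdb"
Concatenate remaining + first: "fdb" + "fca" = "fdbfca"

fdbfca


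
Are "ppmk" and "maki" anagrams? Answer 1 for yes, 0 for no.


Strings: "ppmk", "maki"
Sorted first:  kmpp
Sorted second: aikm
Differ at position 0: 'k' vs 'a' => not anagrams

0


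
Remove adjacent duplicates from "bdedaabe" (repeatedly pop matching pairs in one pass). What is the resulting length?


Input: bdedaabe
Stack-based adjacent duplicate removal:
  Read 'b': push. Stack: b
  Read 'd': push. Stack: bd
  Read 'e': push. Stack: bde
  Read 'd': push. Stack: bded
  Read 'a': push. Stack: bdeda
  Read 'a': matches stack top 'a' => pop. Stack: bded
  Read 'b': push. Stack: bdedb
  Read 'e': push. Stack: bdedbe
Final stack: "bdedbe" (length 6)

6


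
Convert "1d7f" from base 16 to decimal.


Input: "1d7f" in base 16
Positional expansion:
  Digit '1' (value 1) x 16^3 = 4096
  Digit 'd' (value 13) x 16^2 = 3328
  Digit '7' (value 7) x 16^1 = 112
  Digit 'f' (value 15) x 16^0 = 15
Sum = 7551

7551


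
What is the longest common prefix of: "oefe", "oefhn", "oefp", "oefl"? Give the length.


Words: oefe, oefhn, oefp, oefl
  Position 0: all 'o' => match
  Position 1: all 'e' => match
  Position 2: all 'f' => match
  Position 3: ('e', 'h', 'p', 'l') => mismatch, stop
LCP = "oef" (length 3)

3


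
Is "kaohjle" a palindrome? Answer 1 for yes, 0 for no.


Input: kaohjle
Reversed: eljhoak
  Compare pos 0 ('k') with pos 6 ('e'): MISMATCH
  Compare pos 1 ('a') with pos 5 ('l'): MISMATCH
  Compare pos 2 ('o') with pos 4 ('j'): MISMATCH
Result: not a palindrome

0


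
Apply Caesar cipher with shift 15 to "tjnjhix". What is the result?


Caesar cipher: shift "tjnjhix" by 15
  't' (pos 19) + 15 = pos 8 = 'i'
  'j' (pos 9) + 15 = pos 24 = 'y'
  'n' (pos 13) + 15 = pos 2 = 'c'
  'j' (pos 9) + 15 = pos 24 = 'y'
  'h' (pos 7) + 15 = pos 22 = 'w'
  'i' (pos 8) + 15 = pos 23 = 'x'
  'x' (pos 23) + 15 = pos 12 = 'm'
Result: iycywxm

iycywxm


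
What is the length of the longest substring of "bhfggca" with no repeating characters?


Input: "bhfggca"
Sliding window (track last position of each char):
  Position 0 ('b'): window [0,0] length 1 -- new best
  Position 1 ('h'): window [0,1] length 2 -- new best
  Position 2 ('f'): window [0,2] length 3 -- new best
  Position 3 ('g'): window [0,3] length 4 -- new best
  Position 4 ('g'): repeat (last at 3), move window start to 4
  Position 4 ('g'): window [4,4] length 1
  Position 5 ('c'): window [4,5] length 2
  Position 6 ('a'): window [4,6] length 3
Longest substring with no repeats: "bhfg" with length 4

4


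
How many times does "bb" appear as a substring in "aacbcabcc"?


Searching for "bb" in "aacbcabcc"
Scanning each position:
  Position 0: "aa" => no
  Position 1: "ac" => no
  Position 2: "cb" => no
  Position 3: "bc" => no
  Position 4: "ca" => no
  Position 5: "ab" => no
  Position 6: "bc" => no
  Position 7: "cc" => no
Total occurrences: 0

0


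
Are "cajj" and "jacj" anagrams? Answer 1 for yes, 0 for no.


Strings: "cajj", "jacj"
Sorted first:  acjj
Sorted second: acjj
Sorted forms match => anagrams

1


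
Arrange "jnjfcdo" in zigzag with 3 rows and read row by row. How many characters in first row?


Zigzag "jnjfcdo" into 3 rows:
Placing characters:
  'j' => row 0
  'n' => row 1
  'j' => row 2
  'f' => row 1
  'c' => row 0
  'd' => row 1
  'o' => row 2
Rows:
  Row 0: "jc"
  Row 1: "nfd"
  Row 2: "jo"
First row length: 2

2


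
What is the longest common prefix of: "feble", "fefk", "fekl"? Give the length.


Words: feble, fefk, fekl
  Position 0: all 'f' => match
  Position 1: all 'e' => match
  Position 2: ('b', 'f', 'k') => mismatch, stop
LCP = "fe" (length 2)

2


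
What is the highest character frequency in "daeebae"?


Input: daeebae
Character counts:
  'a': 2
  'b': 1
  'd': 1
  'e': 3
Maximum frequency: 3

3


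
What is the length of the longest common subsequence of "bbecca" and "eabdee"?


LCS of "bbecca" and "eabdee"
DP table:
           e    a    b    d    e    e
      0    0    0    0    0    0    0
  b   0    0    0    1    1    1    1
  b   0    0    0    1    1    1    1
  e   0    1    1    1    1    2    2
  c   0    1    1    1    1    2    2
  c   0    1    1    1    1    2    2
  a   0    1    2    2    2    2    2
LCS length = dp[6][6] = 2

2


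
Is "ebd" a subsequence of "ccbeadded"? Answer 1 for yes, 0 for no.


Check if "ebd" is a subsequence of "ccbeadded"
Greedy scan:
  Position 0 ('c'): no match needed
  Position 1 ('c'): no match needed
  Position 2 ('b'): no match needed
  Position 3 ('e'): matches sub[0] = 'e'
  Position 4 ('a'): no match needed
  Position 5 ('d'): no match needed
  Position 6 ('d'): no match needed
  Position 7 ('e'): no match needed
  Position 8 ('d'): no match needed
Only matched 1/3 characters => not a subsequence

0


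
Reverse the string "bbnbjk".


Input: bbnbjk
Reading characters right to left:
  Position 5: 'k'
  Position 4: 'j'
  Position 3: 'b'
  Position 2: 'n'
  Position 1: 'b'
  Position 0: 'b'
Reversed: kjbnbb

kjbnbb


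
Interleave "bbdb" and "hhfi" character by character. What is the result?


Interleaving "bbdb" and "hhfi":
  Position 0: 'b' from first, 'h' from second => "bh"
  Position 1: 'b' from first, 'h' from second => "bh"
  Position 2: 'd' from first, 'f' from second => "df"
  Position 3: 'b' from first, 'i' from second => "bi"
Result: bhbhdfbi

bhbhdfbi


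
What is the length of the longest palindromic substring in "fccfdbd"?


Input: "fccfdbd"
Checking substrings for palindromes:
  [0:4] "fccf" (len 4) => palindrome
  [4:7] "dbd" (len 3) => palindrome
  [1:3] "cc" (len 2) => palindrome
Longest palindromic substring: "fccf" with length 4

4


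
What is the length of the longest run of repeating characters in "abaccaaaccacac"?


Input: "abaccaaaccacac"
Scanning for longest run:
  Position 1 ('b'): new char, reset run to 1
  Position 2 ('a'): new char, reset run to 1
  Position 3 ('c'): new char, reset run to 1
  Position 4 ('c'): continues run of 'c', length=2
  Position 5 ('a'): new char, reset run to 1
  Position 6 ('a'): continues run of 'a', length=2
  Position 7 ('a'): continues run of 'a', length=3
  Position 8 ('c'): new char, reset run to 1
  Position 9 ('c'): continues run of 'c', length=2
  Position 10 ('a'): new char, reset run to 1
  Position 11 ('c'): new char, reset run to 1
  Position 12 ('a'): new char, reset run to 1
  Position 13 ('c'): new char, reset run to 1
Longest run: 'a' with length 3

3


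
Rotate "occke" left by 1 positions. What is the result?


Input: "occke", rotate left by 1
First 1 characters: "o"
Remaining characters: "ccke"
Concatenate remaining + first: "ccke" + "o" = "cckeo"

cckeo


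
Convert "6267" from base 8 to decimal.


Input: "6267" in base 8
Positional expansion:
  Digit '6' (value 6) x 8^3 = 3072
  Digit '2' (value 2) x 8^2 = 128
  Digit '6' (value 6) x 8^1 = 48
  Digit '7' (value 7) x 8^0 = 7
Sum = 3255

3255


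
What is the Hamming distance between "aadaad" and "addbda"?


Comparing "aadaad" and "addbda" position by position:
  Position 0: 'a' vs 'a' => same
  Position 1: 'a' vs 'd' => differ
  Position 2: 'd' vs 'd' => same
  Position 3: 'a' vs 'b' => differ
  Position 4: 'a' vs 'd' => differ
  Position 5: 'd' vs 'a' => differ
Total differences (Hamming distance): 4

4


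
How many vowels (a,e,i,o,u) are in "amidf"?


Input: amidf
Checking each character:
  'a' at position 0: vowel (running total: 1)
  'm' at position 1: consonant
  'i' at position 2: vowel (running total: 2)
  'd' at position 3: consonant
  'f' at position 4: consonant
Total vowels: 2

2


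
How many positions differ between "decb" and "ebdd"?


Comparing "decb" and "ebdd" position by position:
  Position 0: 'd' vs 'e' => DIFFER
  Position 1: 'e' vs 'b' => DIFFER
  Position 2: 'c' vs 'd' => DIFFER
  Position 3: 'b' vs 'd' => DIFFER
Positions that differ: 4

4


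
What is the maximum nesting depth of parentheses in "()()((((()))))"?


Input: "()()((((()))))"
Tracking depth:
  Position 0 '(': depth becomes 1
  Position 1 ')': depth becomes 0
  Position 2 '(': depth becomes 1
  Position 3 ')': depth becomes 0
  Position 4 '(': depth becomes 1
  Position 5 '(': depth becomes 2
  Position 6 '(': depth becomes 3
  Position 7 '(': depth becomes 4
  Position 8 '(': depth becomes 5
  Position 9 ')': depth becomes 4
  Position 10 ')': depth becomes 3
  Position 11 ')': depth becomes 2
  Position 12 ')': depth becomes 1
  Position 13 ')': depth becomes 0
Maximum depth reached: 5

5


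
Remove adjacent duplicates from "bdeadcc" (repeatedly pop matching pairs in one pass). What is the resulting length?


Input: bdeadcc
Stack-based adjacent duplicate removal:
  Read 'b': push. Stack: b
  Read 'd': push. Stack: bd
  Read 'e': push. Stack: bde
  Read 'a': push. Stack: bdea
  Read 'd': push. Stack: bdead
  Read 'c': push. Stack: bdeadc
  Read 'c': matches stack top 'c' => pop. Stack: bdead
Final stack: "bdead" (length 5)

5


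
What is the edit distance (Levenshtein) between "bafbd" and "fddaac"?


Computing edit distance: "bafbd" -> "fddaac"
DP table:
           f    d    d    a    a    c
      0    1    2    3    4    5    6
  b   1    1    2    3    4    5    6
  a   2    2    2    3    3    4    5
  f   3    2    3    3    4    4    5
  b   4    3    3    4    4    5    5
  d   5    4    3    3    4    5    6
Edit distance = dp[5][6] = 6

6


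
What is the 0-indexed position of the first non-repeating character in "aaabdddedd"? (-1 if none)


Input: aaabdddedd
Character frequencies:
  'a': 3
  'b': 1
  'd': 5
  'e': 1
Scanning left to right for freq == 1:
  Position 0 ('a'): freq=3, skip
  Position 1 ('a'): freq=3, skip
  Position 2 ('a'): freq=3, skip
  Position 3 ('b'): unique! => answer = 3

3


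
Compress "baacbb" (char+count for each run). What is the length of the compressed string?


Input: baacbb
Runs:
  'b' x 1 => "b1"
  'a' x 2 => "a2"
  'c' x 1 => "c1"
  'b' x 2 => "b2"
Compressed: "b1a2c1b2"
Compressed length: 8

8


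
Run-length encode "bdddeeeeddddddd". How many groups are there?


Input: bdddeeeeddddddd
Scanning for consecutive runs:
  Group 1: 'b' x 1 (positions 0-0)
  Group 2: 'd' x 3 (positions 1-3)
  Group 3: 'e' x 4 (positions 4-7)
  Group 4: 'd' x 7 (positions 8-14)
Total groups: 4

4


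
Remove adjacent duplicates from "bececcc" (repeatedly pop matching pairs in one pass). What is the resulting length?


Input: bececcc
Stack-based adjacent duplicate removal:
  Read 'b': push. Stack: b
  Read 'e': push. Stack: be
  Read 'c': push. Stack: bec
  Read 'e': push. Stack: bece
  Read 'c': push. Stack: becec
  Read 'c': matches stack top 'c' => pop. Stack: bece
  Read 'c': push. Stack: becec
Final stack: "becec" (length 5)

5


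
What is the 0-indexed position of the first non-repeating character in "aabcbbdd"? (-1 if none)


Input: aabcbbdd
Character frequencies:
  'a': 2
  'b': 3
  'c': 1
  'd': 2
Scanning left to right for freq == 1:
  Position 0 ('a'): freq=2, skip
  Position 1 ('a'): freq=2, skip
  Position 2 ('b'): freq=3, skip
  Position 3 ('c'): unique! => answer = 3

3


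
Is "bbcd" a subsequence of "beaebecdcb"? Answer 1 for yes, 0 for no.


Check if "bbcd" is a subsequence of "beaebecdcb"
Greedy scan:
  Position 0 ('b'): matches sub[0] = 'b'
  Position 1 ('e'): no match needed
  Position 2 ('a'): no match needed
  Position 3 ('e'): no match needed
  Position 4 ('b'): matches sub[1] = 'b'
  Position 5 ('e'): no match needed
  Position 6 ('c'): matches sub[2] = 'c'
  Position 7 ('d'): matches sub[3] = 'd'
  Position 8 ('c'): no match needed
  Position 9 ('b'): no match needed
All 4 characters matched => is a subsequence

1


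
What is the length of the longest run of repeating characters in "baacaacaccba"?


Input: "baacaacaccba"
Scanning for longest run:
  Position 1 ('a'): new char, reset run to 1
  Position 2 ('a'): continues run of 'a', length=2
  Position 3 ('c'): new char, reset run to 1
  Position 4 ('a'): new char, reset run to 1
  Position 5 ('a'): continues run of 'a', length=2
  Position 6 ('c'): new char, reset run to 1
  Position 7 ('a'): new char, reset run to 1
  Position 8 ('c'): new char, reset run to 1
  Position 9 ('c'): continues run of 'c', length=2
  Position 10 ('b'): new char, reset run to 1
  Position 11 ('a'): new char, reset run to 1
Longest run: 'a' with length 2

2


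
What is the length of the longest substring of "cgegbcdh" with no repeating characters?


Input: "cgegbcdh"
Sliding window (track last position of each char):
  Position 0 ('c'): window [0,0] length 1 -- new best
  Position 1 ('g'): window [0,1] length 2 -- new best
  Position 2 ('e'): window [0,2] length 3 -- new best
  Position 3 ('g'): repeat (last at 1), move window start to 2
  Position 3 ('g'): window [2,3] length 2
  Position 4 ('b'): window [2,4] length 3
  Position 5 ('c'): window [2,5] length 4 -- new best
  Position 6 ('d'): window [2,6] length 5 -- new best
  Position 7 ('h'): window [2,7] length 6 -- new best
Longest substring with no repeats: "egbcdh" with length 6

6


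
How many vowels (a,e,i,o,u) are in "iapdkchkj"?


Input: iapdkchkj
Checking each character:
  'i' at position 0: vowel (running total: 1)
  'a' at position 1: vowel (running total: 2)
  'p' at position 2: consonant
  'd' at position 3: consonant
  'k' at position 4: consonant
  'c' at position 5: consonant
  'h' at position 6: consonant
  'k' at position 7: consonant
  'j' at position 8: consonant
Total vowels: 2

2


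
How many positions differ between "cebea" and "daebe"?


Comparing "cebea" and "daebe" position by position:
  Position 0: 'c' vs 'd' => DIFFER
  Position 1: 'e' vs 'a' => DIFFER
  Position 2: 'b' vs 'e' => DIFFER
  Position 3: 'e' vs 'b' => DIFFER
  Position 4: 'a' vs 'e' => DIFFER
Positions that differ: 5

5


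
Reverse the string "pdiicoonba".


Input: pdiicoonba
Reading characters right to left:
  Position 9: 'a'
  Position 8: 'b'
  Position 7: 'n'
  Position 6: 'o'
  Position 5: 'o'
  Position 4: 'c'
  Position 3: 'i'
  Position 2: 'i'
  Position 1: 'd'
  Position 0: 'p'
Reversed: abnoociidp

abnoociidp


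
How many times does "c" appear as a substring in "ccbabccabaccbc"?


Searching for "c" in "ccbabccabaccbc"
Scanning each position:
  Position 0: "c" => MATCH
  Position 1: "c" => MATCH
  Position 2: "b" => no
  Position 3: "a" => no
  Position 4: "b" => no
  Position 5: "c" => MATCH
  Position 6: "c" => MATCH
  Position 7: "a" => no
  Position 8: "b" => no
  Position 9: "a" => no
  Position 10: "c" => MATCH
  Position 11: "c" => MATCH
  Position 12: "b" => no
  Position 13: "c" => MATCH
Total occurrences: 7

7


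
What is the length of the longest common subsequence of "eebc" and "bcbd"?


LCS of "eebc" and "bcbd"
DP table:
           b    c    b    d
      0    0    0    0    0
  e   0    0    0    0    0
  e   0    0    0    0    0
  b   0    1    1    1    1
  c   0    1    2    2    2
LCS length = dp[4][4] = 2

2


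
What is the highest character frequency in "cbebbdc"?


Input: cbebbdc
Character counts:
  'b': 3
  'c': 2
  'd': 1
  'e': 1
Maximum frequency: 3

3


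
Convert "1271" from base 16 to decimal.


Input: "1271" in base 16
Positional expansion:
  Digit '1' (value 1) x 16^3 = 4096
  Digit '2' (value 2) x 16^2 = 512
  Digit '7' (value 7) x 16^1 = 112
  Digit '1' (value 1) x 16^0 = 1
Sum = 4721

4721


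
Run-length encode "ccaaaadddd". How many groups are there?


Input: ccaaaadddd
Scanning for consecutive runs:
  Group 1: 'c' x 2 (positions 0-1)
  Group 2: 'a' x 4 (positions 2-5)
  Group 3: 'd' x 4 (positions 6-9)
Total groups: 3

3


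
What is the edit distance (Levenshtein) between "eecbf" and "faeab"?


Computing edit distance: "eecbf" -> "faeab"
DP table:
           f    a    e    a    b
      0    1    2    3    4    5
  e   1    1    2    2    3    4
  e   2    2    2    2    3    4
  c   3    3    3    3    3    4
  b   4    4    4    4    4    3
  f   5    4    5    5    5    4
Edit distance = dp[5][5] = 4

4


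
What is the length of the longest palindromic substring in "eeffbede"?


Input: "eeffbede"
Checking substrings for palindromes:
  [5:8] "ede" (len 3) => palindrome
  [0:2] "ee" (len 2) => palindrome
  [2:4] "ff" (len 2) => palindrome
Longest palindromic substring: "ede" with length 3

3


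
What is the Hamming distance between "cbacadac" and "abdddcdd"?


Comparing "cbacadac" and "abdddcdd" position by position:
  Position 0: 'c' vs 'a' => differ
  Position 1: 'b' vs 'b' => same
  Position 2: 'a' vs 'd' => differ
  Position 3: 'c' vs 'd' => differ
  Position 4: 'a' vs 'd' => differ
  Position 5: 'd' vs 'c' => differ
  Position 6: 'a' vs 'd' => differ
  Position 7: 'c' vs 'd' => differ
Total differences (Hamming distance): 7

7


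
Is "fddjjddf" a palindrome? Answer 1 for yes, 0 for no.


Input: fddjjddf
Reversed: fddjjddf
  Compare pos 0 ('f') with pos 7 ('f'): match
  Compare pos 1 ('d') with pos 6 ('d'): match
  Compare pos 2 ('d') with pos 5 ('d'): match
  Compare pos 3 ('j') with pos 4 ('j'): match
Result: palindrome

1


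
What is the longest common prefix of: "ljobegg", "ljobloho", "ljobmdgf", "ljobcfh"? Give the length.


Words: ljobegg, ljobloho, ljobmdgf, ljobcfh
  Position 0: all 'l' => match
  Position 1: all 'j' => match
  Position 2: all 'o' => match
  Position 3: all 'b' => match
  Position 4: ('e', 'l', 'm', 'c') => mismatch, stop
LCP = "ljob" (length 4)

4


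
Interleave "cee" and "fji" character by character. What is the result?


Interleaving "cee" and "fji":
  Position 0: 'c' from first, 'f' from second => "cf"
  Position 1: 'e' from first, 'j' from second => "ej"
  Position 2: 'e' from first, 'i' from second => "ei"
Result: cfejei

cfejei


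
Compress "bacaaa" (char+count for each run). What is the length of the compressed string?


Input: bacaaa
Runs:
  'b' x 1 => "b1"
  'a' x 1 => "a1"
  'c' x 1 => "c1"
  'a' x 3 => "a3"
Compressed: "b1a1c1a3"
Compressed length: 8

8


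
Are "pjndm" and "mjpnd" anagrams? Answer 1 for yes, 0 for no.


Strings: "pjndm", "mjpnd"
Sorted first:  djmnp
Sorted second: djmnp
Sorted forms match => anagrams

1


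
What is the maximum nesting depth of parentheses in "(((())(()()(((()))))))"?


Input: "(((())(()()(((()))))))"
Tracking depth:
  Position 0 '(': depth becomes 1
  Position 1 '(': depth becomes 2
  Position 2 '(': depth becomes 3
  Position 3 '(': depth becomes 4
  Position 4 ')': depth becomes 3
  Position 5 ')': depth becomes 2
  Position 6 '(': depth becomes 3
  Position 7 '(': depth becomes 4
  Position 8 ')': depth becomes 3
  Position 9 '(': depth becomes 4
  Position 10 ')': depth becomes 3
  Position 11 '(': depth becomes 4
  Position 12 '(': depth becomes 5
  Position 13 '(': depth becomes 6
  Position 14 '(': depth becomes 7
  Position 15 ')': depth becomes 6
  Position 16 ')': depth becomes 5
  Position 17 ')': depth becomes 4
  Position 18 ')': depth becomes 3
  Position 19 ')': depth becomes 2
  Position 20 ')': depth becomes 1
  Position 21 ')': depth becomes 0
Maximum depth reached: 7

7


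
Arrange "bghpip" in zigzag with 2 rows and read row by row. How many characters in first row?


Zigzag "bghpip" into 2 rows:
Placing characters:
  'b' => row 0
  'g' => row 1
  'h' => row 0
  'p' => row 1
  'i' => row 0
  'p' => row 1
Rows:
  Row 0: "bhi"
  Row 1: "gpp"
First row length: 3

3


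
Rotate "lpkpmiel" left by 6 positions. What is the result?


Input: "lpkpmiel", rotate left by 6
First 6 characters: "lpkpmi"
Remaining characters: "el"
Concatenate remaining + first: "el" + "lpkpmi" = "ellpkpmi"

ellpkpmi


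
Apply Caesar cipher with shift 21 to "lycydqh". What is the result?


Caesar cipher: shift "lycydqh" by 21
  'l' (pos 11) + 21 = pos 6 = 'g'
  'y' (pos 24) + 21 = pos 19 = 't'
  'c' (pos 2) + 21 = pos 23 = 'x'
  'y' (pos 24) + 21 = pos 19 = 't'
  'd' (pos 3) + 21 = pos 24 = 'y'
  'q' (pos 16) + 21 = pos 11 = 'l'
  'h' (pos 7) + 21 = pos 2 = 'c'
Result: gtxtylc

gtxtylc


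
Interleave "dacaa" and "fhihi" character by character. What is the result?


Interleaving "dacaa" and "fhihi":
  Position 0: 'd' from first, 'f' from second => "df"
  Position 1: 'a' from first, 'h' from second => "ah"
  Position 2: 'c' from first, 'i' from second => "ci"
  Position 3: 'a' from first, 'h' from second => "ah"
  Position 4: 'a' from first, 'i' from second => "ai"
Result: dfahciahai

dfahciahai


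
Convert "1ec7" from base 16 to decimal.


Input: "1ec7" in base 16
Positional expansion:
  Digit '1' (value 1) x 16^3 = 4096
  Digit 'e' (value 14) x 16^2 = 3584
  Digit 'c' (value 12) x 16^1 = 192
  Digit '7' (value 7) x 16^0 = 7
Sum = 7879

7879


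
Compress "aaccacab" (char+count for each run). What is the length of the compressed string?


Input: aaccacab
Runs:
  'a' x 2 => "a2"
  'c' x 2 => "c2"
  'a' x 1 => "a1"
  'c' x 1 => "c1"
  'a' x 1 => "a1"
  'b' x 1 => "b1"
Compressed: "a2c2a1c1a1b1"
Compressed length: 12

12
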